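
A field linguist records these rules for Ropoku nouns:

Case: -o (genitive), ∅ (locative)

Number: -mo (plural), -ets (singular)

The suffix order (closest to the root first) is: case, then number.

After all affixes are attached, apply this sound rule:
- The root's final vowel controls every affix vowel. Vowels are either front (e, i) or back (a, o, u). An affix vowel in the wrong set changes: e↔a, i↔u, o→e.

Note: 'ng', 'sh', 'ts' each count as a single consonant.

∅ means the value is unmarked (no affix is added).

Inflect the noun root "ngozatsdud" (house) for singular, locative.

case = locative: zero marking, form stays ngozatsdud.
Attach number singular -ets → ngozatsdudets.
Apply vowel harmony: ngozatsdudets → ngozatsdudats.

ngozatsdudats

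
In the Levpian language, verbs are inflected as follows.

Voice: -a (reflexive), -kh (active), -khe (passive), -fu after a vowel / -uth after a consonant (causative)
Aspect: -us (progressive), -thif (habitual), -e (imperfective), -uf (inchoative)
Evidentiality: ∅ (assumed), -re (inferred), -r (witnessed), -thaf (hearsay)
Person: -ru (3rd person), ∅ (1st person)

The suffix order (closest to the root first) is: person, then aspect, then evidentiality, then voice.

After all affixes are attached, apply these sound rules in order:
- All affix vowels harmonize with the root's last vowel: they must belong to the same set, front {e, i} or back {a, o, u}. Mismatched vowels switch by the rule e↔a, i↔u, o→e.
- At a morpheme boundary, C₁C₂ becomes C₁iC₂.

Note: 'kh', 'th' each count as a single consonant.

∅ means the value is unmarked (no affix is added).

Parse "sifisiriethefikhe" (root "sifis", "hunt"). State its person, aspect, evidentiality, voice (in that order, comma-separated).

Segment: sifis-ru-e-thaf-khe.
person: -ru → 3rd person.
aspect: -e → imperfective.
evidentiality: -thaf → hearsay.
voice: -khe → passive.

3rd person, imperfective, hearsay, passive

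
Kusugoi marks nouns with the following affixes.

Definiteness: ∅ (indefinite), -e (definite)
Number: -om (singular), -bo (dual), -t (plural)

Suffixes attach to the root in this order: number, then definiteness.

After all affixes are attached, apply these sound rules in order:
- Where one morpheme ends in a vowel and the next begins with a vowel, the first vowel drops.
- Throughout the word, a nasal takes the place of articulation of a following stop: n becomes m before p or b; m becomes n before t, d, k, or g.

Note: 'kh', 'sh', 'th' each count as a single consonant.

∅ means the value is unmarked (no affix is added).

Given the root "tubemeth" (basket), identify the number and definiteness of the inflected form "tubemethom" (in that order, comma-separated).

Segment: tubemeth-om.
number: -om → singular.
definiteness: ∅ → indefinite.

singular, indefinite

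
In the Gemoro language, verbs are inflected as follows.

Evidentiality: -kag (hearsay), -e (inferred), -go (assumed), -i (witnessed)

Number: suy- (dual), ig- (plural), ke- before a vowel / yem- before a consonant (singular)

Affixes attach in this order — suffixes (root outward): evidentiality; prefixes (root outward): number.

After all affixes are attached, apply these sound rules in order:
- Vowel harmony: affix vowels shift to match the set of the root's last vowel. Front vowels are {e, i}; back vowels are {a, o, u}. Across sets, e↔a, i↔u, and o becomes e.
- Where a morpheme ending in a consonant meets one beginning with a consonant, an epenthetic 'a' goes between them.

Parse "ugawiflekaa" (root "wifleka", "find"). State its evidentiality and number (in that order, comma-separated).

inferred, plural

Segment: ig-wifleka-e.
evidentiality: -e → inferred.
number: ig- → plural.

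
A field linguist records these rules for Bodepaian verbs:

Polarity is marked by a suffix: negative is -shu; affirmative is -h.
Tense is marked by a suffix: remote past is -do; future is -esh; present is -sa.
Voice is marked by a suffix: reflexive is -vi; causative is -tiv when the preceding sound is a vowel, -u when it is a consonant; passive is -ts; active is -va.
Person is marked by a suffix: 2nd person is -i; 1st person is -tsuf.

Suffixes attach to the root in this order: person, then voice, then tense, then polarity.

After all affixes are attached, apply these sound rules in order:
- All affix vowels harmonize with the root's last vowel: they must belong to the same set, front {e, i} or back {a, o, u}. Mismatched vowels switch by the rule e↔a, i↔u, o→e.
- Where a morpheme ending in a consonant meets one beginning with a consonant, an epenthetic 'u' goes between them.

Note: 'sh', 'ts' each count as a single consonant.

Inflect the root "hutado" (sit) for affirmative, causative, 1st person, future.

hutadotsufuashuh

Attach person 1st person -tsuf → hutadotsuf.
Attach voice causative -u (after consonant 'f') → hutadotsufu.
Attach tense future -esh → hutadotsufuesh.
Attach polarity affirmative -h → hutadotsufueshh.
Apply vowel harmony: hutadotsufueshh → hutadotsufuashh.
Apply epenthesis: hutadotsufuashh → hutadotsufuashuh.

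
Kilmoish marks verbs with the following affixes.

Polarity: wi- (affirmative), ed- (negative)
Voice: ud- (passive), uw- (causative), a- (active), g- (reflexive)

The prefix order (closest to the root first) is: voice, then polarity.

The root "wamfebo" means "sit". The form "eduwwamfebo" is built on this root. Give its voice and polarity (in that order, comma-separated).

causative, negative

Segment: ed-uw-wamfebo.
voice: uw- → causative.
polarity: ed- → negative.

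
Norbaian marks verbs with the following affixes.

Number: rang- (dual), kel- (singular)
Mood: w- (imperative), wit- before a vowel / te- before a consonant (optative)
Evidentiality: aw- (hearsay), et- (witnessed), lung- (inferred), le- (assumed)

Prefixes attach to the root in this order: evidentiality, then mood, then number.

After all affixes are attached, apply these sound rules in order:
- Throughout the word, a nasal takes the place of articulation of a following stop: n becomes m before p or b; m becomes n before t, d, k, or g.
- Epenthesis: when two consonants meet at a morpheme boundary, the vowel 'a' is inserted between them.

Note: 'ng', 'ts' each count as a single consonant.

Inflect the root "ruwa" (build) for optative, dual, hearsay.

Attach evidentiality hearsay aw- → awruwa.
Attach mood optative wit- (before vowel 'a') → witawruwa.
Attach number dual rang- → rangwitawruwa.
Nasal assimilation: no change.
Apply epenthesis: rangwitawruwa → rangawitawaruwa.

rangawitawaruwa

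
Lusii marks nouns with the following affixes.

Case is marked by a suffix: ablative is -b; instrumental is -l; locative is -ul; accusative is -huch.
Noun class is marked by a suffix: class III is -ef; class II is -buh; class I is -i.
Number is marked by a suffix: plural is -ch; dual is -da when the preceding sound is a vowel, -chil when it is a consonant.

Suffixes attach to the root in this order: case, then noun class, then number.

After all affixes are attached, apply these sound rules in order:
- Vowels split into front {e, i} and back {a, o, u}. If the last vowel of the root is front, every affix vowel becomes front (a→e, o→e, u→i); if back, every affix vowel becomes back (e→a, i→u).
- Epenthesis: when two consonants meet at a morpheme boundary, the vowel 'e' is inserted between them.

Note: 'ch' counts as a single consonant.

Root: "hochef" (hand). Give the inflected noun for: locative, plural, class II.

hochefilebihech

Attach case locative -ul → hocheful.
Attach noun class class II -buh → hochefulbuh.
Attach number plural -ch → hochefulbuhch.
Apply vowel harmony: hochefulbuhch → hochefilbihch.
Apply epenthesis: hochefilbihch → hochefilebihech.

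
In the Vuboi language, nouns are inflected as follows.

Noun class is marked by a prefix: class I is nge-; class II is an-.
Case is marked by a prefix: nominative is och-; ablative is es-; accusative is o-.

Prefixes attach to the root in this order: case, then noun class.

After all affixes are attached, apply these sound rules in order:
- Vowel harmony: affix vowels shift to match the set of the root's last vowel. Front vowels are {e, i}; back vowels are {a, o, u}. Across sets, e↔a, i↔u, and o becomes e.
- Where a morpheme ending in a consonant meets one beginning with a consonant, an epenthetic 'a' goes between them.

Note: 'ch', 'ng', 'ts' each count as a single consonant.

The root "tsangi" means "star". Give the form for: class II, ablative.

enesatsangi

Attach case ablative es- → estsangi.
Attach noun class class II an- → anestsangi.
Apply vowel harmony: anestsangi → enestsangi.
Apply epenthesis: enestsangi → enesatsangi.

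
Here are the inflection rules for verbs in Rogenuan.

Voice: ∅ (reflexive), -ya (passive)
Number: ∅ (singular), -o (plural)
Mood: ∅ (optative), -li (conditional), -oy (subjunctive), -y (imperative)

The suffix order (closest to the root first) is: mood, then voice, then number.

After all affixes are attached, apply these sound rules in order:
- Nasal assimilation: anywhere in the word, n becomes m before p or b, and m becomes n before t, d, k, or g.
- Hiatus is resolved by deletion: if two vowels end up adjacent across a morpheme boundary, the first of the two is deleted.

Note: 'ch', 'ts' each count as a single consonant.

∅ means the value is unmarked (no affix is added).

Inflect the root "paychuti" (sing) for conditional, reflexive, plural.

paychutilo

Attach mood conditional -li → paychutili.
voice = reflexive: zero marking, form stays paychutili.
Attach number plural -o → paychutilio.
Nasal assimilation: no change.
Apply vowel deletion: paychutilio → paychutilo.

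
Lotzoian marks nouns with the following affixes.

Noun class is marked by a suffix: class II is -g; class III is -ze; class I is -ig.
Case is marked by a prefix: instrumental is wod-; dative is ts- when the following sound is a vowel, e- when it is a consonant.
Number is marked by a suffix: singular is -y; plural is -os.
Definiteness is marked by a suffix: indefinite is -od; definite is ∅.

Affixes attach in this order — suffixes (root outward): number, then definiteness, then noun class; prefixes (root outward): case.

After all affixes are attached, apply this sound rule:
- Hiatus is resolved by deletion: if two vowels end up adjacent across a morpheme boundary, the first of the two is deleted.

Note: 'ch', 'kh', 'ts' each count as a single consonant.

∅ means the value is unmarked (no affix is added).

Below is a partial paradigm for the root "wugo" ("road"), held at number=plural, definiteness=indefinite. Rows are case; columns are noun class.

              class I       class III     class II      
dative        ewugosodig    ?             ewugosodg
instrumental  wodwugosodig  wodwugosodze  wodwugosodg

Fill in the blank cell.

ewugosodze

Attach number plural -os → wugoos.
Attach definiteness indefinite -od → wugoosod.
Attach noun class class III -ze → wugoosodze.
Attach case dative e- (before consonant 'w') → ewugoosodze.
Apply vowel deletion: ewugoosodze → ewugosodze.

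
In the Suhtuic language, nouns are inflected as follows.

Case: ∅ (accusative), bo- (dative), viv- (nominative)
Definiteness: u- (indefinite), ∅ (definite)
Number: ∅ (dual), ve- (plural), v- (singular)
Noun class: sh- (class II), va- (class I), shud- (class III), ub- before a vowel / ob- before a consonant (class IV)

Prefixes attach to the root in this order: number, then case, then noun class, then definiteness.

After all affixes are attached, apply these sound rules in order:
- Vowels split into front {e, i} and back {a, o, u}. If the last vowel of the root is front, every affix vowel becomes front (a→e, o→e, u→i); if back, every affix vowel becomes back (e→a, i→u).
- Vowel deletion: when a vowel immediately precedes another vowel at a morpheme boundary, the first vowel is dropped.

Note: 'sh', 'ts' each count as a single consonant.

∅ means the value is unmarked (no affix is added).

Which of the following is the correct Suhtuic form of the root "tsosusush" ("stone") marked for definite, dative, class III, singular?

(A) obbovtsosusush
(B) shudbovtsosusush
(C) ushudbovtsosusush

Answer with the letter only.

B

Attach number singular v- → vtsosusush.
Attach case dative bo- → bovtsosusush.
Attach noun class class III shud- → shudbovtsosusush.
definiteness = definite: zero marking, form stays shudbovtsosusush.
Vowel harmony: no change.
Vowel deletion: no change.
So the correct form is shudbovtsosusush, option (B).
(C) ushudbovtsosusush is wrong: it uses indefinite instead of definite for definiteness.
(A) obbovtsosusush is wrong: it uses class IV instead of class III for noun class.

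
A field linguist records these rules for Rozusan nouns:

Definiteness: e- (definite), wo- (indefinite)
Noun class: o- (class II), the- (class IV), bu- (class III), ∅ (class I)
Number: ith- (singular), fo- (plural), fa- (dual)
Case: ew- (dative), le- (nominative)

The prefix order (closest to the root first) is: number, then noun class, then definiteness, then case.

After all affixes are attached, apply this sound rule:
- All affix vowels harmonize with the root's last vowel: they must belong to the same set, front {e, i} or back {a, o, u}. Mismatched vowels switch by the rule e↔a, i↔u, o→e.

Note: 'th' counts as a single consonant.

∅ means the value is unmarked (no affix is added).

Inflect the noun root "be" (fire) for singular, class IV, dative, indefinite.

ewwetheithbe

Attach number singular ith- → ithbe.
Attach noun class class IV the- → theithbe.
Attach definiteness indefinite wo- → wotheithbe.
Attach case dative ew- → ewwotheithbe.
Apply vowel harmony: ewwotheithbe → ewwetheithbe.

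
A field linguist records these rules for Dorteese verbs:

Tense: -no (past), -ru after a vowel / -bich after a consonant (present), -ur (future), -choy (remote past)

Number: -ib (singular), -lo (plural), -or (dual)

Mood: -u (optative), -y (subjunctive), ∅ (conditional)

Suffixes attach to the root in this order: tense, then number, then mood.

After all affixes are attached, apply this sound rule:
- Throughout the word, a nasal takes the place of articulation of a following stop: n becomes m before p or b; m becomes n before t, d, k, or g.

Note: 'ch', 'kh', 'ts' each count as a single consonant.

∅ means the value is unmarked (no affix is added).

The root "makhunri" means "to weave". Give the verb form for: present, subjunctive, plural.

makhunriruloy

Attach tense present -ru (after vowel 'i') → makhunriru.
Attach number plural -lo → makhunrirulo.
Attach mood subjunctive -y → makhunriruloy.
Nasal assimilation: no change.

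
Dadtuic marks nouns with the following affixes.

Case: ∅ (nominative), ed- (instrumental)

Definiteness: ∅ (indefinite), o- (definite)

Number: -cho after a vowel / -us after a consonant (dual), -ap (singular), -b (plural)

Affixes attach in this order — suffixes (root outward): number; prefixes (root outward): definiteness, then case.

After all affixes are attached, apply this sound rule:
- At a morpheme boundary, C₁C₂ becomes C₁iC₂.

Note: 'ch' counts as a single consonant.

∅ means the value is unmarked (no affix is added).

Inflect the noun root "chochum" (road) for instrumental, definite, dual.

Attach number dual -us (after consonant 'm') → chochumus.
Attach definiteness definite o- → ochochumus.
Attach case instrumental ed- → edochochumus.
Epenthesis: no change.

edochochumus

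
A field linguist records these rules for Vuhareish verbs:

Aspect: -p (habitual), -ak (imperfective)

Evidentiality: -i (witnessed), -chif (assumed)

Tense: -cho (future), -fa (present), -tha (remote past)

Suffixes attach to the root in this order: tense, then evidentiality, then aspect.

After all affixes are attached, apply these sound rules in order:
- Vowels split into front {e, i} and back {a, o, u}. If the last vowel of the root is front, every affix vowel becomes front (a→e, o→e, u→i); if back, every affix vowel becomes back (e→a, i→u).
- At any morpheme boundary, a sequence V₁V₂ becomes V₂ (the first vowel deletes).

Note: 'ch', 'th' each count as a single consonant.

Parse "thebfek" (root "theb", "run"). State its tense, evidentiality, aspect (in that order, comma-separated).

Segment: theb-fa-i-ak.
tense: -fa → present.
evidentiality: -i → witnessed.
aspect: -ak → imperfective.

present, witnessed, imperfective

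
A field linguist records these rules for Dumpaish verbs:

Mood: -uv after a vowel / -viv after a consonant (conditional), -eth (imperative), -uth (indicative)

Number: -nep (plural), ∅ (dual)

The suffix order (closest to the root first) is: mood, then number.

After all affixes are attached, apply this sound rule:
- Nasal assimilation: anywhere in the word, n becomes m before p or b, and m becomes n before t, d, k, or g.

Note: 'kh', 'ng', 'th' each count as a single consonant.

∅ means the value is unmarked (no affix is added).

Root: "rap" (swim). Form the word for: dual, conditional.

Attach mood conditional -viv (after consonant 'p') → rapviv.
number = dual: zero marking, form stays rapviv.
Nasal assimilation: no change.

rapviv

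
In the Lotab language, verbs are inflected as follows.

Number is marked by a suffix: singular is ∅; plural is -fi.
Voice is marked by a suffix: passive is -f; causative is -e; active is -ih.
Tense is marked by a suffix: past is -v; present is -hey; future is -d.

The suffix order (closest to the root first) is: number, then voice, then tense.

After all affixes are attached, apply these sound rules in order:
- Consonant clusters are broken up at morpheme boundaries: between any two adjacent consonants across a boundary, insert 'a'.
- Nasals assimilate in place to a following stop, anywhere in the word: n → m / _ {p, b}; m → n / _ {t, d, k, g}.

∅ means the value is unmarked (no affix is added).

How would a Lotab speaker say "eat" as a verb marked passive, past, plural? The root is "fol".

Attach number plural -fi → folfi.
Attach voice passive -f → folfif.
Attach tense past -v → folfifv.
Apply epenthesis: folfifv → folafifav.
Nasal assimilation: no change.

folafifav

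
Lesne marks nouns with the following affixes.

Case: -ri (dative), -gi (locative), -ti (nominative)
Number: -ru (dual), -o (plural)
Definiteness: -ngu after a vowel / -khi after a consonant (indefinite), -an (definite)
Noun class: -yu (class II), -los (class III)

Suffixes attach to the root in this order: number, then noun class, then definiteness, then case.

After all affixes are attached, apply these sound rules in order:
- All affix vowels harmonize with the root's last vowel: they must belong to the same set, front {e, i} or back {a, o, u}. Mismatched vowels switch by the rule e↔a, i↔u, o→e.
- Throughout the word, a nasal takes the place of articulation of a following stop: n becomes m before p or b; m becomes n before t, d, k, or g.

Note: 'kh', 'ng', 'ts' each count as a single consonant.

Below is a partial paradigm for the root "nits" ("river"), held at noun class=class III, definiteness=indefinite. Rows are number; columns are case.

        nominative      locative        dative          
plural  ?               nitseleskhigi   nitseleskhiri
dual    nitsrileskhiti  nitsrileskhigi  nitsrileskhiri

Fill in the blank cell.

Attach number plural -o → nitso.
Attach noun class class III -los → nitsolos.
Attach definiteness indefinite -khi (after consonant 's') → nitsoloskhi.
Attach case nominative -ti → nitsoloskhiti.
Apply vowel harmony: nitsoloskhiti → nitseleskhiti.
Nasal assimilation: no change.

nitseleskhiti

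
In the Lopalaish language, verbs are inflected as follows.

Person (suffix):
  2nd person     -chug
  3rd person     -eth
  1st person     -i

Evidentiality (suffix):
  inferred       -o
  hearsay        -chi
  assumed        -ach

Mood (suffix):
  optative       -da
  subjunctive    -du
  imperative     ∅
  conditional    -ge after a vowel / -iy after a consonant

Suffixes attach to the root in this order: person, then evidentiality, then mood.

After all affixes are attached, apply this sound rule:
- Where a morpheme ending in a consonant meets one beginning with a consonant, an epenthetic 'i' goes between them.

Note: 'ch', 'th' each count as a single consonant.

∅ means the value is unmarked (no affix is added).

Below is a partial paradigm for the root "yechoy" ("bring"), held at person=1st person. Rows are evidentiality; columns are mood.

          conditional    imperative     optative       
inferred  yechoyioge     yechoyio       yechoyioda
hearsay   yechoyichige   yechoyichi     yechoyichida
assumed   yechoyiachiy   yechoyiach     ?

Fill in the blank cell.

yechoyiachida

Attach person 1st person -i → yechoyi.
Attach evidentiality assumed -ach → yechoyiach.
Attach mood optative -da → yechoyiachda.
Apply epenthesis: yechoyiachda → yechoyiachida.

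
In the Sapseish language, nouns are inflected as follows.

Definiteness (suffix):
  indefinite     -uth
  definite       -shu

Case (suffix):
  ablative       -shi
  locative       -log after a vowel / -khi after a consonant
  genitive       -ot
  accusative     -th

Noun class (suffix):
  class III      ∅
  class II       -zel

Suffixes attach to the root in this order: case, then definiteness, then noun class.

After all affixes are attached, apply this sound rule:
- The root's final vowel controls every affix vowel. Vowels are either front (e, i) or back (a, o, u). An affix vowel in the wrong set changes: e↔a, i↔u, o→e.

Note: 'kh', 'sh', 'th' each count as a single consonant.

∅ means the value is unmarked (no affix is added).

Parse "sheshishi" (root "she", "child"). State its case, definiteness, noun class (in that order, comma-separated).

Segment: she-shi-shu.
case: -shi → ablative.
definiteness: -shu → definite.
noun class: ∅ → class III.

ablative, definite, class III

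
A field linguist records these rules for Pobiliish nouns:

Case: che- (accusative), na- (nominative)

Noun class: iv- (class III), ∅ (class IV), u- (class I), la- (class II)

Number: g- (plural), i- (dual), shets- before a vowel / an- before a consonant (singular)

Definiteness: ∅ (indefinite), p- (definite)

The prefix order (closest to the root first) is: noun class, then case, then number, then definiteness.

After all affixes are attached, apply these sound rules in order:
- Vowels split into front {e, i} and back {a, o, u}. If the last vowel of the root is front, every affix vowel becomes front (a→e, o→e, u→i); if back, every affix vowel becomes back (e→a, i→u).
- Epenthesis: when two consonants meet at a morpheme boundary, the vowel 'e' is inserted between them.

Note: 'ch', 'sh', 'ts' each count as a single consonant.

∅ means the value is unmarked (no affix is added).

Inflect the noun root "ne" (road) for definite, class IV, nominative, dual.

pinene

noun class = class IV: zero marking, form stays ne.
Attach case nominative na- → nane.
Attach number dual i- → inane.
Attach definiteness definite p- → pinane.
Apply vowel harmony: pinane → pinene.
Epenthesis: no change.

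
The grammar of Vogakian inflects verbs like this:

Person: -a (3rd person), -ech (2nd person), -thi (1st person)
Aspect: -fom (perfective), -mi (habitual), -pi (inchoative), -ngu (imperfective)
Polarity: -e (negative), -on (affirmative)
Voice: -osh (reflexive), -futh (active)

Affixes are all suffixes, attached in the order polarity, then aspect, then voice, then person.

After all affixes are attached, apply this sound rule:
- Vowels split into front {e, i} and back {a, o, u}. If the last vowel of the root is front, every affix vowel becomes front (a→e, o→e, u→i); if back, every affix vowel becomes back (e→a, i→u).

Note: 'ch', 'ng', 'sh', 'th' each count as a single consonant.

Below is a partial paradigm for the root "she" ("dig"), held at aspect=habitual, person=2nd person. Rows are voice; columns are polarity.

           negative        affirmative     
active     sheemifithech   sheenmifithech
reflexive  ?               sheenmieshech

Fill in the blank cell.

Attach polarity negative -e → shee.
Attach aspect habitual -mi → sheemi.
Attach voice reflexive -osh → sheemiosh.
Attach person 2nd person -ech → sheemioshech.
Apply vowel harmony: sheemioshech → sheemieshech.

sheemieshech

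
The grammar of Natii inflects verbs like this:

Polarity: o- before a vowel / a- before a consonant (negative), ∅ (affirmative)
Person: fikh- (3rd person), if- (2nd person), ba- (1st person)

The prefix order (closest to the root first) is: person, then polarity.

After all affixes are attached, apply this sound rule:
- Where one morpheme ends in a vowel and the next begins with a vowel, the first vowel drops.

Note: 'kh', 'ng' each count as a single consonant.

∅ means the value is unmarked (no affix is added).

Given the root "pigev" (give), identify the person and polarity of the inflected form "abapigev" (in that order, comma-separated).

Segment: a-ba-pigev.
person: ba- → 1st person.
polarity: o/a- → negative.

1st person, negative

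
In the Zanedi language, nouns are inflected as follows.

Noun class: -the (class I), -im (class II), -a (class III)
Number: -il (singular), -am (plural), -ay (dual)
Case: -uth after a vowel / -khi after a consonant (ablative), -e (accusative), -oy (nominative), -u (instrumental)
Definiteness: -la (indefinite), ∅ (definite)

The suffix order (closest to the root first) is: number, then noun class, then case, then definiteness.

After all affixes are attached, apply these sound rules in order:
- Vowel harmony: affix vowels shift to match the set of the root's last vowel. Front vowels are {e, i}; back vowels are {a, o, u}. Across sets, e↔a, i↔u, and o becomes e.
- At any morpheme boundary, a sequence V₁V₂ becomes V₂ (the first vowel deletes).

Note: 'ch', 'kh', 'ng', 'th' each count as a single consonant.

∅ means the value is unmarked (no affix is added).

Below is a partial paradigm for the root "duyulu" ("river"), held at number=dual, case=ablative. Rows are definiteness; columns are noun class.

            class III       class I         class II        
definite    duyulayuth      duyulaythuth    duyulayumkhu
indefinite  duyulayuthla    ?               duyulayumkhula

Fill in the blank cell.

Attach number dual -ay → duyuluay.
Attach noun class class I -the → duyuluaythe.
Attach case ablative -uth (after vowel 'e') → duyuluaytheuth.
Attach definiteness indefinite -la → duyuluaytheuthla.
Apply vowel harmony: duyuluaytheuthla → duyuluaythauthla.
Apply vowel deletion: duyuluaythauthla → duyulaythuthla.

duyulaythuthla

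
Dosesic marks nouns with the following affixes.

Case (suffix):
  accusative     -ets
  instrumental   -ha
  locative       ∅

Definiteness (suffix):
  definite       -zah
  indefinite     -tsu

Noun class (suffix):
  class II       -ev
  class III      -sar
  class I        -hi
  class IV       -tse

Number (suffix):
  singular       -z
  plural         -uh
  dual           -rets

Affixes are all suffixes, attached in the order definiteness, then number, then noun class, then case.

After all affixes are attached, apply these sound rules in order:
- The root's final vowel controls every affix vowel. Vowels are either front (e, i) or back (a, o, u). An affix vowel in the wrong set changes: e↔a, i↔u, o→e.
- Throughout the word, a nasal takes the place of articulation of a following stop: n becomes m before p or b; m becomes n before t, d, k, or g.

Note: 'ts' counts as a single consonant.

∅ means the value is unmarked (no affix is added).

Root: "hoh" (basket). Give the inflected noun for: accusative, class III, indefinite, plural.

hohtsuuhsarats

Attach definiteness indefinite -tsu → hohtsu.
Attach number plural -uh → hohtsuuh.
Attach noun class class III -sar → hohtsuuhsar.
Attach case accusative -ets → hohtsuuhsarets.
Apply vowel harmony: hohtsuuhsarets → hohtsuuhsarats.
Nasal assimilation: no change.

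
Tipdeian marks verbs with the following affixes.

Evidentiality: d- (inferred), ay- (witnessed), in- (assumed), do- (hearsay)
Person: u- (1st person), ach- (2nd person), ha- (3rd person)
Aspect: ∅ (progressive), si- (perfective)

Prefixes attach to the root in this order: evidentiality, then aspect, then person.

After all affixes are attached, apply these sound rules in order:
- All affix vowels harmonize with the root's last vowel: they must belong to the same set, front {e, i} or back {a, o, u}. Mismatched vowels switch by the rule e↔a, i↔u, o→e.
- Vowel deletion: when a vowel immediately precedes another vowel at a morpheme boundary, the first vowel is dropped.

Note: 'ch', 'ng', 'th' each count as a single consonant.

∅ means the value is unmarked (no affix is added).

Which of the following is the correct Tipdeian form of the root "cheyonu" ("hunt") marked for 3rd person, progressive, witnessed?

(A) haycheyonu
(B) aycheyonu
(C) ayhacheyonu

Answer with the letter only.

Attach evidentiality witnessed ay- → aycheyonu.
aspect = progressive: zero marking, form stays aycheyonu.
Attach person 3rd person ha- → haaycheyonu.
Vowel harmony: no change.
Apply vowel deletion: haaycheyonu → haycheyonu.
So the correct form is haycheyonu, option (A).
(B) aycheyonu is wrong: it uses 1st person instead of 3rd person for person.
(C) ayhacheyonu is wrong: it has the affixes in the wrong order.

A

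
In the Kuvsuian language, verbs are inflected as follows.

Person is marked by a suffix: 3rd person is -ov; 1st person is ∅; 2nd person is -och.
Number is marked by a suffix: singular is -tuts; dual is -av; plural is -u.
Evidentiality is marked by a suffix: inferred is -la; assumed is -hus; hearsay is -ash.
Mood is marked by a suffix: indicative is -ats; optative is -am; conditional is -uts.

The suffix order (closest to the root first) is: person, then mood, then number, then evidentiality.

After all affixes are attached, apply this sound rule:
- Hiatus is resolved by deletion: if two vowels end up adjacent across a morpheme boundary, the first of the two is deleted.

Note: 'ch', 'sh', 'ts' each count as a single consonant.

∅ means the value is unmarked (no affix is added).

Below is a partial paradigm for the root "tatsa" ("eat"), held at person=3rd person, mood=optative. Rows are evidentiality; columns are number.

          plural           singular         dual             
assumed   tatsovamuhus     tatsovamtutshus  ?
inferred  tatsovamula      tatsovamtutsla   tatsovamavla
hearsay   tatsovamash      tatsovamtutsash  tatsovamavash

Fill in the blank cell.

Attach person 3rd person -ov → tatsaov.
Attach mood optative -am → tatsaovam.
Attach number dual -av → tatsaovamav.
Attach evidentiality assumed -hus → tatsaovamavhus.
Apply vowel deletion: tatsaovamavhus → tatsovamavhus.

tatsovamavhus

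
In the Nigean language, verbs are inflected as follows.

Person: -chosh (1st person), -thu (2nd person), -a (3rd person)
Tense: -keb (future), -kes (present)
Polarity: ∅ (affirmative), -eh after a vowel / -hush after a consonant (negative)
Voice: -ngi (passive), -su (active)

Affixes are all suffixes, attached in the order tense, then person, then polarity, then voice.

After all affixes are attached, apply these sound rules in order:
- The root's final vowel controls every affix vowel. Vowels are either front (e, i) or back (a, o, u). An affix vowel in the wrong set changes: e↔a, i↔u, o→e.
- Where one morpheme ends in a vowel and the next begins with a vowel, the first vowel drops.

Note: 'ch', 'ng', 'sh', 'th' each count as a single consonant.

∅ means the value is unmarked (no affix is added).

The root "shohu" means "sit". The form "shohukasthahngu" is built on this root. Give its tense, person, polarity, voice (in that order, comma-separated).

present, 2nd person, negative, passive

Segment: shohu-kes-thu-eh-ngi.
tense: -kes → present.
person: -thu → 2nd person.
polarity: -eh/hush → negative.
voice: -ngi → passive.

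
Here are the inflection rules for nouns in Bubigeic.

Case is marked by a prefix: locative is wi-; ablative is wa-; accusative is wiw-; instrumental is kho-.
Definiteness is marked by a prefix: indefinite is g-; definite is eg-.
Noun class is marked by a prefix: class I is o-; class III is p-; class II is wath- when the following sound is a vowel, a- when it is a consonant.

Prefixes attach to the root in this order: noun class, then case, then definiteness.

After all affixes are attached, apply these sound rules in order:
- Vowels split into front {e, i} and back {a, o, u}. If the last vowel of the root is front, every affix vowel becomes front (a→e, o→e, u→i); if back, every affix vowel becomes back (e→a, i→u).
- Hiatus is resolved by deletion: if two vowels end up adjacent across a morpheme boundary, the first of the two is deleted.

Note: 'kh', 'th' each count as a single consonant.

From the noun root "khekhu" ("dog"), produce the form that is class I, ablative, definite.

agwokhekhu

Attach noun class class I o- → okhekhu.
Attach case ablative wa- → waokhekhu.
Attach definiteness definite eg- → egwaokhekhu.
Apply vowel harmony: egwaokhekhu → agwaokhekhu.
Apply vowel deletion: agwaokhekhu → agwokhekhu.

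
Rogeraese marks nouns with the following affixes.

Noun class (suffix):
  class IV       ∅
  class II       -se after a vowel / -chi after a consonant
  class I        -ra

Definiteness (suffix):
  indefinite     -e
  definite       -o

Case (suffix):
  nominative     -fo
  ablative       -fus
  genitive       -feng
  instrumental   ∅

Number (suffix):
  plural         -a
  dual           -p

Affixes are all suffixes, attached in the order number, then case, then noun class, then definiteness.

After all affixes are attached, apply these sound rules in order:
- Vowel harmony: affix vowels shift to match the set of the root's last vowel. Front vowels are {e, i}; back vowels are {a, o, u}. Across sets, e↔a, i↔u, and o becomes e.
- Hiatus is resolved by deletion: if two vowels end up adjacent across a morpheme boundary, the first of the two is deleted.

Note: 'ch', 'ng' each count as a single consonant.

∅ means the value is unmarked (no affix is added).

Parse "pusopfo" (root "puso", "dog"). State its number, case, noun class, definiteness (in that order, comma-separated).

Segment: puso-p-fo-o.
number: -p → dual.
case: -fo → nominative.
noun class: ∅ → class IV.
definiteness: -o → definite.

dual, nominative, class IV, definite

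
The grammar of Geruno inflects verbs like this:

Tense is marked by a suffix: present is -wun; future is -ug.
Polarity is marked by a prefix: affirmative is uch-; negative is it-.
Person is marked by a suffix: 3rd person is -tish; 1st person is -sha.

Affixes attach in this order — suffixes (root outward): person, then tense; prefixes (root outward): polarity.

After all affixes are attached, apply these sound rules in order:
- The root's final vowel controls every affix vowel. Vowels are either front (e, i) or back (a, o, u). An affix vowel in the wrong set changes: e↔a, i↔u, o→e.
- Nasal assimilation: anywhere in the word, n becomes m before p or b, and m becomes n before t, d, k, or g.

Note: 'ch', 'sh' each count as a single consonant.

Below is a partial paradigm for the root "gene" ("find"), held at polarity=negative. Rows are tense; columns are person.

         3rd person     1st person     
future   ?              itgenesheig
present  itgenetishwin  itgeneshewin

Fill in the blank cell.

Attach polarity negative it- → itgene.
Attach person 3rd person -tish → itgenetish.
Attach tense future -ug → itgenetishug.
Apply vowel harmony: itgenetishug → itgenetishig.
Nasal assimilation: no change.

itgenetishig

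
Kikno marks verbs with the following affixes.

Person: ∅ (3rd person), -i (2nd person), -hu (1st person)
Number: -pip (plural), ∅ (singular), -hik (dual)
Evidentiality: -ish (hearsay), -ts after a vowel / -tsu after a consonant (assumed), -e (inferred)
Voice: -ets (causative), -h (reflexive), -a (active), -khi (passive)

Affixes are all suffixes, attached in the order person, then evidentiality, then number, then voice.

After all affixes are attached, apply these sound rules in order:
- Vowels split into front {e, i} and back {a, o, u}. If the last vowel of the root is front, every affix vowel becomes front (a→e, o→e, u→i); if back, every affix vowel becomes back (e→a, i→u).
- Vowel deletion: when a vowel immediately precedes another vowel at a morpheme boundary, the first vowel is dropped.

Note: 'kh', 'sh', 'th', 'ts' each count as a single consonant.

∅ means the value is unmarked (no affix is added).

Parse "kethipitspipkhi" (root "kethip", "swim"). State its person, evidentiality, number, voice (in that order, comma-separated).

Segment: kethip-i-ts-pip-khi.
person: -i → 2nd person.
evidentiality: -ts/tsu → assumed.
number: -pip → plural.
voice: -khi → passive.

2nd person, assumed, plural, passive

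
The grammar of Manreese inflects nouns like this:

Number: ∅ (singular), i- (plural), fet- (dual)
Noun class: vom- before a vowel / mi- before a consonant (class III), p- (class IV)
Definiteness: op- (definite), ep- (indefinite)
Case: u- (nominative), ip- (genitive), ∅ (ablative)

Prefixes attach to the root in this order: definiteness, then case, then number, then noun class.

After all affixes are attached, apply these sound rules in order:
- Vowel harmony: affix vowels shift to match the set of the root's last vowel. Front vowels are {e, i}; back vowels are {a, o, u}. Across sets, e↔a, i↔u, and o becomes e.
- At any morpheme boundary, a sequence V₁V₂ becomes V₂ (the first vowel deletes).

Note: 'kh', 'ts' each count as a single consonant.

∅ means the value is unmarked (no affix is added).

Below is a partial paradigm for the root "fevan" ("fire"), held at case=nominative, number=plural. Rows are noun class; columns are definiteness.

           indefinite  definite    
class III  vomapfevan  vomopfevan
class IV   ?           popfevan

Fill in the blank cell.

papfevan

Attach definiteness indefinite ep- → epfevan.
Attach case nominative u- → uepfevan.
Attach number plural i- → iuepfevan.
Attach noun class class IV p- → piuepfevan.
Apply vowel harmony: piuepfevan → puuapfevan.
Apply vowel deletion: puuapfevan → papfevan.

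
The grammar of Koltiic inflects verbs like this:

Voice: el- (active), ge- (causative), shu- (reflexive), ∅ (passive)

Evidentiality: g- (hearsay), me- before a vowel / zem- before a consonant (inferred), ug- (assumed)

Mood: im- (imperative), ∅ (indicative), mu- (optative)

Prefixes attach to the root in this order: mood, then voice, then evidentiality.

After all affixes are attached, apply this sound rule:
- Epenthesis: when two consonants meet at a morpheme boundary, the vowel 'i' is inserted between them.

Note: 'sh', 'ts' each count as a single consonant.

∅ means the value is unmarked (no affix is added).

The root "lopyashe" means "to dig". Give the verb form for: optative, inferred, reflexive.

Attach mood optative mu- → mulopyashe.
Attach voice reflexive shu- → shumulopyashe.
Attach evidentiality inferred zem- (before consonant 'sh') → zemshumulopyashe.
Apply epenthesis: zemshumulopyashe → zemishumulopyashe.

zemishumulopyashe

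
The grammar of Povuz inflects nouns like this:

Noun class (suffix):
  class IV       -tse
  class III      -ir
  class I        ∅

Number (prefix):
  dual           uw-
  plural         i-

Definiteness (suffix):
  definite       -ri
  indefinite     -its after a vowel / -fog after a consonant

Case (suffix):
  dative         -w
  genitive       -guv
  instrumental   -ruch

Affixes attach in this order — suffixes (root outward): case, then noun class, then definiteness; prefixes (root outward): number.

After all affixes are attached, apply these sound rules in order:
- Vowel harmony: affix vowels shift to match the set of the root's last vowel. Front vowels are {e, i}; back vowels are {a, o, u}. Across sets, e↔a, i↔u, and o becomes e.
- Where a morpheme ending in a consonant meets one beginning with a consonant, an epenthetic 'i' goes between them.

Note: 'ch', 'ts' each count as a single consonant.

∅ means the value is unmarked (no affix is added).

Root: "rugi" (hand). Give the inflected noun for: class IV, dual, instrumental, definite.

iwirugirichitseri

Attach case instrumental -ruch → rugiruch.
Attach noun class class IV -tse → rugiruchtse.
Attach number dual uw- → uwrugiruchtse.
Attach definiteness definite -ri → uwrugiruchtseri.
Apply vowel harmony: uwrugiruchtseri → iwrugirichtseri.
Apply epenthesis: iwrugirichtseri → iwirugirichitseri.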